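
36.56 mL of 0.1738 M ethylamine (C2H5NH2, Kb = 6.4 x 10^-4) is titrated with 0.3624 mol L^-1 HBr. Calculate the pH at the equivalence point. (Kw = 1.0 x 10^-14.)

n(C2H5NH2) = 0.1738 x 0.03656 = 0.006354 mol; V(HBr) at equivalence = 0.006354/0.3624 = 0.01753 L.
At equivalence the base is fully converted to C2H5NH3+; total volume = 0.05409 L, so [C2H5NH3+] = 0.006354/0.05409 = 0.1175 M.
Ka(C2H5NH3+) = Kw/Kb = 1.0e-14 / 6.4 x 10^-4 = 1.56e-11.
[H^+] = sqrt(Ka x [C2H5NH3+]) = sqrt(1.56e-11 x 0.1175) = 1.35e-6 M.
pH = -log(1.35e-6) = 5.87.

5.87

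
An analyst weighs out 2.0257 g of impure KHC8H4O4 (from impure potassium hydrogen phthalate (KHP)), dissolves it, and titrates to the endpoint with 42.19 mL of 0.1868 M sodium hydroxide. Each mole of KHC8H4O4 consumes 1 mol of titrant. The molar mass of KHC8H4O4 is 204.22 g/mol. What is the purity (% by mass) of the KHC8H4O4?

79.5%

n(NaOH) = 0.1868 x 0.04219 = 0.007881 mol.
n(KHC8H4O4) = 0.007881 / 1 = 0.007881 mol.
mass of KHC8H4O4 = 0.007881 x 204.22 = 1.609 g.
% purity = 1.609 / 2.0257 x 100 = 79.5%.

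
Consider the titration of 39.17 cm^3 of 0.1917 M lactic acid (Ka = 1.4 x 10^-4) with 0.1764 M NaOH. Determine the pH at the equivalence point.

8.41

n(HC3H5O3) = 0.1917 x 0.03917 = 0.007509 mol; V(NaOH) at equivalence = 0.007509/0.1764 = 0.04257 L.
At equivalence all the acid is converted to C3H5O3-; total volume = 0.03917 + 0.04257 = 0.08174 L, so [C3H5O3-] = 0.007509/0.08174 = 0.09187 M.
Kb = Kw/Ka = 1.0e-14 / 1.4 x 10^-4 = 7.14e-11.
[OH^-] = sqrt(Kb x [C3H5O3-]) = sqrt(7.14e-11 x 0.09187) = 2.56e-6 M.
pOH = 5.59, so pH = 14.00 - 5.59 = 8.41.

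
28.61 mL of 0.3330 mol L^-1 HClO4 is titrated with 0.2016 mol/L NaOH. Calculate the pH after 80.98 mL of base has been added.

n(acid) = 0.3330 x 0.02861 = 0.009527 mol; n(NaOH) added = 0.2016 x 0.08098 = 0.01633 mol.
Base is in excess by 0.01633 - 0.009527 = 0.006798 mol in a total volume of 0.1096 L.
[OH^-] = 0.006798/0.1096 = 0.06204 M, so pOH = 1.21 and pH = 14.00 - 1.21 = 12.79.

12.79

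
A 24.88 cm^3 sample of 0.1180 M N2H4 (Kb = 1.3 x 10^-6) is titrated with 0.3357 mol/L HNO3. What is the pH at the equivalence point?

4.59

n(N2H4) = 0.1180 x 0.02488 = 0.002936 mol; V(HNO3) at equivalence = 0.002936/0.3357 = 0.008745 L.
At equivalence the base is fully converted to N2H5+; total volume = 0.03363 L, so [N2H5+] = 0.002936/0.03363 = 0.08731 M.
Ka(N2H5+) = Kw/Kb = 1.0e-14 / 1.3 x 10^-6 = 7.69e-9.
[H^+] = sqrt(Ka x [N2H5+]) = sqrt(7.69e-9 x 0.08731) = 2.59e-5 M.
pH = -log(2.59e-5) = 4.59.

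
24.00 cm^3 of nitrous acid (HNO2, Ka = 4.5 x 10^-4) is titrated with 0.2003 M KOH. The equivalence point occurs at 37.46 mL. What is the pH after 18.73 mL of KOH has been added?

3.35

18.73 mL is exactly half the equivalence volume (37.46/2), i.e. the half-equivalence point.
There, n(HA) = n(A^-), so pH = pKa = -log(4.5 x 10^-4) = 3.35.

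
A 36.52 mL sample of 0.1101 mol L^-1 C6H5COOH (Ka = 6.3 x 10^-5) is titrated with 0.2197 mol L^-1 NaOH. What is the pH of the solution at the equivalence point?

n(C6H5COOH) = 0.1101 x 0.03652 = 0.004021 mol; V(NaOH) at equivalence = 0.004021/0.2197 = 0.01830 L.
At equivalence all the acid is converted to C6H5COO-; total volume = 0.03652 + 0.01830 = 0.05482 L, so [C6H5COO-] = 0.004021/0.05482 = 0.07334 M.
Kb = Kw/Ka = 1.0e-14 / 6.3 x 10^-5 = 1.59e-10.
[OH^-] = sqrt(Kb x [C6H5COO-]) = sqrt(1.59e-10 x 0.07334) = 3.41e-6 M.
pOH = 5.47, so pH = 14.00 - 5.47 = 8.53.

8.53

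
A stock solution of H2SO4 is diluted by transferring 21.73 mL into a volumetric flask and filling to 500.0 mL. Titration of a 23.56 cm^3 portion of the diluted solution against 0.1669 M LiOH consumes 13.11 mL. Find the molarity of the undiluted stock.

1.07 M

n(LiOH) = 0.1669 x 0.01311 = 0.002188 mol.
n(H2SO4) in the aliquot = 0.002188 x 1/2 = 0.001094 mol.
[diluted H2SO4] = 0.001094 / 0.02356 = 0.04644 M.
Dilution factor = 500.0/21.73 = 23.01, so [stock] = 0.04644 x 23.01 = 1.07 M.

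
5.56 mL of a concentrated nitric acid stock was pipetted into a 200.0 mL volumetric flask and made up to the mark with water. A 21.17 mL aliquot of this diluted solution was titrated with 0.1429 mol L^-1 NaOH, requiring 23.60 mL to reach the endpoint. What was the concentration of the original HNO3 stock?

n(NaOH) = 0.1429 x 0.02360 = 0.003372 mol.
n(HNO3) in the aliquot = 0.003372 mol.
[diluted HNO3] = 0.003372 / 0.02117 = 0.1593 M.
Dilution factor = 200.0/5.560 = 35.97, so [stock] = 0.1593 x 35.97 = 5.73 M.

5.73 M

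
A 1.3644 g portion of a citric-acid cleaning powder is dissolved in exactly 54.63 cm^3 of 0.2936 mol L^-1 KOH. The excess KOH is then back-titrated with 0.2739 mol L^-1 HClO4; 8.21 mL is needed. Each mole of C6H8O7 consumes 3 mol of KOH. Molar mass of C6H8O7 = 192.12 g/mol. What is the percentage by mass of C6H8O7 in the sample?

64.7%

Total n(KOH) added = 0.2936 x 0.05463 = 0.01604 mol.
n(HClO4) used = 0.2739 x 0.008210 = 0.002249 mol, which equals the excess n(KOH).
So n(KOH) consumed by the sample = 0.01604 - 0.002249 = 0.01379 mol.
n(C6H8O7) = 0.01379 / 3 = 0.004597 mol.
mass C6H8O7 = 0.004597 x 192.12 = 0.8832 g, so %C6H8O7 = 0.8832/1.3644 x 100 = 64.7%.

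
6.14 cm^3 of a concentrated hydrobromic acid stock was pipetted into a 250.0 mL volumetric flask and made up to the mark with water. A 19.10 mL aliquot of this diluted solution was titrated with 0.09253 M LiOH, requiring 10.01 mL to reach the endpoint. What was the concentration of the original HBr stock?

1.97 M

n(LiOH) = 0.09253 x 0.01001 = 0.0009262 mol.
n(HBr) in the aliquot = 0.0009262 mol.
[diluted HBr] = 0.0009262 / 0.01910 = 0.04849 M.
Dilution factor = 250.0/6.140 = 40.72, so [stock] = 0.04849 x 40.72 = 1.97 M.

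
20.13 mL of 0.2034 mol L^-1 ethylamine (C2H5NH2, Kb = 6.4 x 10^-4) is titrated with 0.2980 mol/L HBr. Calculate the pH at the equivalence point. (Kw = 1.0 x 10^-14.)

n(C2H5NH2) = 0.2034 x 0.02013 = 0.004094 mol; V(HBr) at equivalence = 0.004094/0.2980 = 0.01374 L.
At equivalence the base is fully converted to C2H5NH3+; total volume = 0.03387 L, so [C2H5NH3+] = 0.004094/0.03387 = 0.1209 M.
Ka(C2H5NH3+) = Kw/Kb = 1.0e-14 / 6.4 x 10^-4 = 1.56e-11.
[H^+] = sqrt(Ka x [C2H5NH3+]) = sqrt(1.56e-11 x 0.1209) = 1.37e-6 M.
pH = -log(1.37e-6) = 5.86.

5.86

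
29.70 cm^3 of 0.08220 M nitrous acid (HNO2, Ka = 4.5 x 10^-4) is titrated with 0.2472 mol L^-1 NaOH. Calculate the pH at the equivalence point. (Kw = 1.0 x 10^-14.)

8.07

n(HNO2) = 0.08220 x 0.02970 = 0.002441 mol; V(NaOH) at equivalence = 0.002441/0.2472 = 0.009876 L.
At equivalence all the acid is converted to NO2-; total volume = 0.02970 + 0.009876 = 0.03958 L, so [NO2-] = 0.002441/0.03958 = 0.06169 M.
Kb = Kw/Ka = 1.0e-14 / 4.5 x 10^-4 = 2.22e-11.
[OH^-] = sqrt(Kb x [NO2-]) = sqrt(2.22e-11 x 0.06169) = 1.17e-6 M.
pOH = 5.93, so pH = 14.00 - 5.93 = 8.07.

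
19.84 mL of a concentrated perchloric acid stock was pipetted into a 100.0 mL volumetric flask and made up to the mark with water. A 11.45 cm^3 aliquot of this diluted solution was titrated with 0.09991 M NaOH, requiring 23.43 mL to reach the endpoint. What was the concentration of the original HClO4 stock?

n(NaOH) = 0.09991 x 0.02343 = 0.002341 mol.
n(HClO4) in the aliquot = 0.002341 mol.
[diluted HClO4] = 0.002341 / 0.01145 = 0.2044 M.
Dilution factor = 100.0/19.84 = 5.040, so [stock] = 0.2044 x 5.040 = 1.03 M.

1.03 M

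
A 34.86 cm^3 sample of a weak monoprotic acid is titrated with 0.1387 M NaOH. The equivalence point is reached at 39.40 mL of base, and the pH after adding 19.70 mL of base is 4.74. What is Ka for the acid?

1.8 x 10^-5

19.70 mL is half of the equivalence volume, so this is the half-equivalence point where [HA] = [A^-].
At half-equivalence pH = pKa, so pKa = 4.74.
Ka = 10^(-4.74) = 1.8 x 10^-5.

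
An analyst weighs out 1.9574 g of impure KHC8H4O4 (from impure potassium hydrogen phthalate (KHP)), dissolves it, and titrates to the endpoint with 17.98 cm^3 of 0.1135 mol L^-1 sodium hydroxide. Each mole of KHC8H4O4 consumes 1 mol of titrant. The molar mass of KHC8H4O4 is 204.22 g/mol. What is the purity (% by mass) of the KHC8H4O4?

21.3%

n(NaOH) = 0.1135 x 0.01798 = 0.002041 mol.
n(KHC8H4O4) = 0.002041 / 1 = 0.002041 mol.
mass of KHC8H4O4 = 0.002041 x 204.22 = 0.4168 g.
% purity = 0.4168 / 1.9574 x 100 = 21.3%.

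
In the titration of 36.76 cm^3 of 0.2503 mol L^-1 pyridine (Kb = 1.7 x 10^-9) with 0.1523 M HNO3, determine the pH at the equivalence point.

n(C5H5N) = 0.2503 x 0.03676 = 0.009201 mol; V(HNO3) at equivalence = 0.009201/0.1523 = 0.06041 L.
At equivalence the base is fully converted to C5H5NH+; total volume = 0.09717 L, so [C5H5NH+] = 0.009201/0.09717 = 0.09469 M.
Ka(C5H5NH+) = Kw/Kb = 1.0e-14 / 1.7 x 10^-9 = 5.88e-6.
[H^+] = sqrt(Ka x [C5H5NH+]) = sqrt(5.88e-6 x 0.09469) = 0.000746 M.
pH = -log(0.000746) = 3.13.

3.13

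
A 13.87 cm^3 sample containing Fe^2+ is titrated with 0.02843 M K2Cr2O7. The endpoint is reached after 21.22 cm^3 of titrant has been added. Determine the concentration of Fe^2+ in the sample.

0.261 M

n(K2Cr2O7) = 0.02843 x 0.02122 = 0.0006033 mol.
From the balanced equation, 1 mol K2Cr2O7 reacts with 6 mol Fe^2+, so n(Fe^2+) = 0.0006033 x 6/1 = 0.003620 mol.
[Fe^2+] = 0.003620 / 0.01387 L = 0.261 M.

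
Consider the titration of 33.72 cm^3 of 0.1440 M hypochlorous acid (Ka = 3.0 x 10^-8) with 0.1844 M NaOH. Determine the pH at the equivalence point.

n(HClO) = 0.1440 x 0.03372 = 0.004856 mol; V(NaOH) at equivalence = 0.004856/0.1844 = 0.02633 L.
At equivalence all the acid is converted to ClO-; total volume = 0.03372 + 0.02633 = 0.06005 L, so [ClO-] = 0.004856/0.06005 = 0.08086 M.
Kb = Kw/Ka = 1.0e-14 / 3.0 x 10^-8 = 3.33e-7.
[OH^-] = sqrt(Kb x [ClO-]) = sqrt(3.33e-7 x 0.08086) = 0.000164 M.
pOH = 3.78, so pH = 14.00 - 3.78 = 10.22.

10.22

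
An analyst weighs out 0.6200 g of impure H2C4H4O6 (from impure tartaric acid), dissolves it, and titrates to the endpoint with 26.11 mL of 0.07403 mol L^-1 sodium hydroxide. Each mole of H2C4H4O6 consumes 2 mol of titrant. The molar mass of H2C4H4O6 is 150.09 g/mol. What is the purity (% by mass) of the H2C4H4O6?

n(NaOH) = 0.07403 x 0.02611 = 0.001933 mol.
n(H2C4H4O6) = 0.001933 / 2 = 0.0009665 mol.
mass of H2C4H4O6 = 0.0009665 x 150.09 = 0.1451 g.
% purity = 0.1451 / 0.6200 x 100 = 23.4%.

23.4%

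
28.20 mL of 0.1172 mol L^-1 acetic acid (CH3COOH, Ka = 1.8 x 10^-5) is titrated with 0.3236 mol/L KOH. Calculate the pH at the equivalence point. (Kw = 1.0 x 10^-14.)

8.84

n(CH3COOH) = 0.1172 x 0.02820 = 0.003305 mol; V(KOH) at equivalence = 0.003305/0.3236 = 0.01021 L.
At equivalence all the acid is converted to CH3COO-; total volume = 0.02820 + 0.01021 = 0.03841 L, so [CH3COO-] = 0.003305/0.03841 = 0.08604 M.
Kb = Kw/Ka = 1.0e-14 / 1.8 x 10^-5 = 5.56e-10.
[OH^-] = sqrt(Kb x [CH3COO-]) = sqrt(5.56e-10 x 0.08604) = 6.91e-6 M.
pOH = 5.16, so pH = 14.00 - 5.16 = 8.84.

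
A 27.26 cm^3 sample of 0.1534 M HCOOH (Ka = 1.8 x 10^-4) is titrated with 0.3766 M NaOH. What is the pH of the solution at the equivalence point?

8.39

n(HCOOH) = 0.1534 x 0.02726 = 0.004182 mol; V(NaOH) at equivalence = 0.004182/0.3766 = 0.01110 L.
At equivalence all the acid is converted to HCOO-; total volume = 0.02726 + 0.01110 = 0.03836 L, so [HCOO-] = 0.004182/0.03836 = 0.1090 M.
Kb = Kw/Ka = 1.0e-14 / 1.8 x 10^-4 = 5.56e-11.
[OH^-] = sqrt(Kb x [HCOO-]) = sqrt(5.56e-11 x 0.1090) = 2.46e-6 M.
pOH = 5.61, so pH = 14.00 - 5.61 = 8.39.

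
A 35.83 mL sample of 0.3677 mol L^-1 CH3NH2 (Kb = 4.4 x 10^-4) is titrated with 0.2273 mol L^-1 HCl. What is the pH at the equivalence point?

n(CH3NH2) = 0.3677 x 0.03583 = 0.01317 mol; V(HCl) at equivalence = 0.01317/0.2273 = 0.05796 L.
At equivalence the base is fully converted to CH3NH3+; total volume = 0.09379 L, so [CH3NH3+] = 0.01317/0.09379 = 0.1405 M.
Ka(CH3NH3+) = Kw/Kb = 1.0e-14 / 4.4 x 10^-4 = 2.27e-11.
[H^+] = sqrt(Ka x [CH3NH3+]) = sqrt(2.27e-11 x 0.1405) = 1.79e-6 M.
pH = -log(1.79e-6) = 5.75.

5.75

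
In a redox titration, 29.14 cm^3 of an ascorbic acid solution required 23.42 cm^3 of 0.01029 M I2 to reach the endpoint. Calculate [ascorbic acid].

n(I2) = 0.01029 x 0.02342 = 0.0002410 mol.
From the balanced equation, 1 mol I2 reacts with 1 mol ascorbic acid, so n(ascorbic acid) = 0.0002410 x 1/1 = 0.0002410 mol.
[ascorbic acid] = 0.0002410 / 0.02914 L = 0.00827 M.

0.00827 M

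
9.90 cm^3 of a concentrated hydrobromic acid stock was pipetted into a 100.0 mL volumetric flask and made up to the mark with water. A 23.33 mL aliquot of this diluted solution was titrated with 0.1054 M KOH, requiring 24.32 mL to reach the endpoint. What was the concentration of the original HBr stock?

n(KOH) = 0.1054 x 0.02432 = 0.002563 mol.
n(HBr) in the aliquot = 0.002563 mol.
[diluted HBr] = 0.002563 / 0.02333 = 0.1099 M.
Dilution factor = 100.0/9.900 = 10.10, so [stock] = 0.1099 x 10.10 = 1.11 M.

1.11 M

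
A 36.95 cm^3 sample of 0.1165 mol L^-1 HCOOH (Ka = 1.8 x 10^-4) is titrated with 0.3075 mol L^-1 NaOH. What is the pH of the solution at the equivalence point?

8.34

n(HCOOH) = 0.1165 x 0.03695 = 0.004305 mol; V(NaOH) at equivalence = 0.004305/0.3075 = 0.01400 L.
At equivalence all the acid is converted to HCOO-; total volume = 0.03695 + 0.01400 = 0.05095 L, so [HCOO-] = 0.004305/0.05095 = 0.08449 M.
Kb = Kw/Ka = 1.0e-14 / 1.8 x 10^-4 = 5.56e-11.
[OH^-] = sqrt(Kb x [HCOO-]) = sqrt(5.56e-11 x 0.08449) = 2.17e-6 M.
pOH = 5.66, so pH = 14.00 - 5.66 = 8.34.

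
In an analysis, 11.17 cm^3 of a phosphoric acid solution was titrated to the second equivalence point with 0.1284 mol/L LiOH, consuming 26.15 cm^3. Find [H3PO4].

n(LiOH) = 0.1284 x 0.02615 = 0.003358 mol.
At the second equivalence point, 2 mol OH^- react per mol H3PO4, so n(H3PO4) = 0.003358 / 2 = 0.001679 mol.
[H3PO4] = 0.001679 / 0.01117 L = 0.150 M.

0.150 M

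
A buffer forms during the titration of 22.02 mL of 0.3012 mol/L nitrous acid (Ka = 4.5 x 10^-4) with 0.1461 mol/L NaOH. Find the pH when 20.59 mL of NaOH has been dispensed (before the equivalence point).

Initial n(HNO2) = 0.3012 x 0.02202 = 0.006632 mol.
n(NaOH) added = 0.1461 x 0.02059 = 0.003008 mol, converting that many moles of HNO2 to NO2-.
Remaining n(HNO2) = 0.003624 mol; n(NO2-) = 0.003008 mol.
By Henderson-Hasselbalch, pH = pKa + log([A^-]/[HA]) = 3.35 + log(0.003008/0.003624) = 3.35 + (-0.08) = 3.27.

3.27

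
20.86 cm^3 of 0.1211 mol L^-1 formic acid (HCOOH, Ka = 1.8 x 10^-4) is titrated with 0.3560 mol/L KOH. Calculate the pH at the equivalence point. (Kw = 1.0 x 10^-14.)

n(HCOOH) = 0.1211 x 0.02086 = 0.002526 mol; V(KOH) at equivalence = 0.002526/0.3560 = 0.007096 L.
At equivalence all the acid is converted to HCOO-; total volume = 0.02086 + 0.007096 = 0.02796 L, so [HCOO-] = 0.002526/0.02796 = 0.09036 M.
Kb = Kw/Ka = 1.0e-14 / 1.8 x 10^-4 = 5.56e-11.
[OH^-] = sqrt(Kb x [HCOO-]) = sqrt(5.56e-11 x 0.09036) = 2.24e-6 M.
pOH = 5.65, so pH = 14.00 - 5.65 = 8.35.

8.35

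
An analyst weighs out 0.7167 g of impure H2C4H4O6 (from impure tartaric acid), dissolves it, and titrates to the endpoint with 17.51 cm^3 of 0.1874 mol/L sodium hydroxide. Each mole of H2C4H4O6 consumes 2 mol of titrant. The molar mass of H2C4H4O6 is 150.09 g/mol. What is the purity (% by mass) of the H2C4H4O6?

n(NaOH) = 0.1874 x 0.01751 = 0.003281 mol.
n(H2C4H4O6) = 0.003281 / 2 = 0.001641 mol.
mass of H2C4H4O6 = 0.001641 x 150.09 = 0.2463 g.
% purity = 0.2463 / 0.7167 x 100 = 34.4%.

34.4%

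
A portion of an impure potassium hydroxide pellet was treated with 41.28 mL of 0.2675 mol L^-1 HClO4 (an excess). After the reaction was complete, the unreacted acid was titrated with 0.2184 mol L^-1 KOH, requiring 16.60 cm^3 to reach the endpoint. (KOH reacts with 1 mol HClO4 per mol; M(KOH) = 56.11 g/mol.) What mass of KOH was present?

0.416 g

Total n(HClO4) added = 0.2675 x 0.04128 = 0.01104 mol.
n(KOH) used = 0.2184 x 0.01660 = 0.003625 mol, which equals the excess n(HClO4).
So n(HClO4) consumed by the sample = 0.01104 - 0.003625 = 0.007417 mol.
n(KOH) = 0.007417 / 1 = 0.007417 mol.
mass = 0.007417 mol x 56.11 g/mol = 0.416 g.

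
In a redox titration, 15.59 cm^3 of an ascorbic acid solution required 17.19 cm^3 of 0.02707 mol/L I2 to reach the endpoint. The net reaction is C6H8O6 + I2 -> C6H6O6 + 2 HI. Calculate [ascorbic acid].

n(I2) = 0.02707 x 0.01719 = 0.0004653 mol.
From the balanced equation, 1 mol I2 reacts with 1 mol ascorbic acid, so n(ascorbic acid) = 0.0004653 x 1/1 = 0.0004653 mol.
[ascorbic acid] = 0.0004653 / 0.01559 L = 0.0298 M.

0.0298 M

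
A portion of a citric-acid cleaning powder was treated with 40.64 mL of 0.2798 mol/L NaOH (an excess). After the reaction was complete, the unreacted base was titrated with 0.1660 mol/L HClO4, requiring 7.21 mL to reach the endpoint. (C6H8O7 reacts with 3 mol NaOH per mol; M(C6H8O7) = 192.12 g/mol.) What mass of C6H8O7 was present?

0.652 g

Total n(NaOH) added = 0.2798 x 0.04064 = 0.01137 mol.
n(HClO4) used = 0.1660 x 0.007210 = 0.001197 mol, which equals the excess n(NaOH).
So n(NaOH) consumed by the sample = 0.01137 - 0.001197 = 0.01017 mol.
n(C6H8O7) = 0.01017 / 3 = 0.003391 mol.
mass = 0.003391 mol x 192.12 g/mol = 0.652 g.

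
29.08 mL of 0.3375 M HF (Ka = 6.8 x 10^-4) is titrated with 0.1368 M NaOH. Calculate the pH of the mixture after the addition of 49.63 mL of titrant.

Initial n(HF) = 0.3375 x 0.02908 = 0.009815 mol.
n(NaOH) added = 0.1368 x 0.04963 = 0.006789 mol, converting that many moles of HF to F-.
Remaining n(HF) = 0.003025 mol; n(F-) = 0.006789 mol.
By Henderson-Hasselbalch, pH = pKa + log([A^-]/[HA]) = 3.17 + log(0.006789/0.003025) = 3.17 + (+0.35) = 3.52.

3.52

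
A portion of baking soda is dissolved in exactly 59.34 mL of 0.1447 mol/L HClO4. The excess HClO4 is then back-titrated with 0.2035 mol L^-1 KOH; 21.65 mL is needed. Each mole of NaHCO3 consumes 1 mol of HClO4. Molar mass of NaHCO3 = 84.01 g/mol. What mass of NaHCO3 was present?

0.351 g

Total n(HClO4) added = 0.1447 x 0.05934 = 0.008586 mol.
n(KOH) used = 0.2035 x 0.02165 = 0.004406 mol, which equals the excess n(HClO4).
So n(HClO4) consumed by the sample = 0.008586 - 0.004406 = 0.004181 mol.
n(NaHCO3) = 0.004181 / 1 = 0.004181 mol.
mass = 0.004181 mol x 84.01 g/mol = 0.351 g.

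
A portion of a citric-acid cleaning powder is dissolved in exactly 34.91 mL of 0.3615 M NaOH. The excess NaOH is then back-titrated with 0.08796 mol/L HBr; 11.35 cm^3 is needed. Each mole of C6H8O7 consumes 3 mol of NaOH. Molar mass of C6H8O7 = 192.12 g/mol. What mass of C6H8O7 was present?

0.744 g

Total n(NaOH) added = 0.3615 x 0.03491 = 0.01262 mol.
n(HBr) used = 0.08796 x 0.01135 = 0.0009983 mol, which equals the excess n(NaOH).
So n(NaOH) consumed by the sample = 0.01262 - 0.0009983 = 0.01162 mol.
n(C6H8O7) = 0.01162 / 3 = 0.003874 mol.
mass = 0.003874 mol x 192.12 g/mol = 0.744 g.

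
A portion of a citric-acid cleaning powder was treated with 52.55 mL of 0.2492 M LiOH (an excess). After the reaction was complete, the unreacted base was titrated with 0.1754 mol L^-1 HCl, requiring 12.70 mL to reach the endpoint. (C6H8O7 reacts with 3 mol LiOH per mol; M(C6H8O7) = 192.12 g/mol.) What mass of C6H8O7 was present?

0.696 g

Total n(LiOH) added = 0.2492 x 0.05255 = 0.01310 mol.
n(HCl) used = 0.1754 x 0.01270 = 0.002228 mol, which equals the excess n(LiOH).
So n(LiOH) consumed by the sample = 0.01310 - 0.002228 = 0.01087 mol.
n(C6H8O7) = 0.01087 / 3 = 0.003623 mol.
mass = 0.003623 mol x 192.12 g/mol = 0.696 g.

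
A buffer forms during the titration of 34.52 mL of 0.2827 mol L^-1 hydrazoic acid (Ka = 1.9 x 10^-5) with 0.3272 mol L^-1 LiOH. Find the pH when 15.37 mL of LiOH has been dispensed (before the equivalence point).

Initial n(HN3) = 0.2827 x 0.03452 = 0.009759 mol.
n(LiOH) added = 0.3272 x 0.01537 = 0.005029 mol, converting that many moles of HN3 to N3-.
Remaining n(HN3) = 0.004730 mol; n(N3-) = 0.005029 mol.
By Henderson-Hasselbalch, pH = pKa + log([A^-]/[HA]) = 4.72 + log(0.005029/0.004730) = 4.72 + (+0.03) = 4.75.

4.75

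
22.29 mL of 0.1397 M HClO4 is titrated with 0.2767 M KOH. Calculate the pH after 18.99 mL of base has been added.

12.71

n(acid) = 0.1397 x 0.02229 = 0.003114 mol; n(KOH) added = 0.2767 x 0.01899 = 0.005255 mol.
Base is in excess by 0.005255 - 0.003114 = 0.002141 mol in a total volume of 0.04128 L.
[OH^-] = 0.002141/0.04128 = 0.05186 M, so pOH = 1.29 and pH = 14.00 - 1.29 = 12.71.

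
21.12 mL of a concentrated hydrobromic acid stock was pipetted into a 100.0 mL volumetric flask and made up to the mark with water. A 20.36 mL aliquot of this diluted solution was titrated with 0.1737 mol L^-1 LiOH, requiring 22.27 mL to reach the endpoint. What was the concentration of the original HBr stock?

n(LiOH) = 0.1737 x 0.02227 = 0.003868 mol.
n(HBr) in the aliquot = 0.003868 mol.
[diluted HBr] = 0.003868 / 0.02036 = 0.1900 M.
Dilution factor = 100.0/21.12 = 4.735, so [stock] = 0.1900 x 4.735 = 0.900 M.

0.900 M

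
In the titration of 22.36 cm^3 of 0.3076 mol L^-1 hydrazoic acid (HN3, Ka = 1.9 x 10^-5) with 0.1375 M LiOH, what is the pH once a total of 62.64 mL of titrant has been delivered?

n(acid) = 0.3076 x 0.02236 = 0.006878 mol; n(LiOH) added = 0.1375 x 0.06264 = 0.008613 mol.
Base is in excess by 0.008613 - 0.006878 = 0.001735 mol in a total volume of 0.08500 L.
[OH^-] = 0.001735/0.08500 = 0.02041 M, so pOH = 1.69 and pH = 14.00 - 1.69 = 12.31.

12.31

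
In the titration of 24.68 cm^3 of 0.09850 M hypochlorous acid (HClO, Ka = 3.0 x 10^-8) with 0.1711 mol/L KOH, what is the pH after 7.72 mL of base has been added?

Initial n(HClO) = 0.09850 x 0.02468 = 0.002431 mol.
n(KOH) added = 0.1711 x 0.007720 = 0.001321 mol, converting that many moles of HClO to ClO-.
Remaining n(HClO) = 0.001110 mol; n(ClO-) = 0.001321 mol.
By Henderson-Hasselbalch, pH = pKa + log([A^-]/[HA]) = 7.52 + log(0.001321/0.001110) = 7.52 + (+0.08) = 7.60.

7.60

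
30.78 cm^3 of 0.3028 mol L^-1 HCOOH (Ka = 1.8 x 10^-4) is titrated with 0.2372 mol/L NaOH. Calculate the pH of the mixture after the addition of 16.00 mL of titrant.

3.58

Initial n(HCOOH) = 0.3028 x 0.03078 = 0.009320 mol.
n(NaOH) added = 0.2372 x 0.01600 = 0.003795 mol, converting that many moles of HCOOH to HCOO-.
Remaining n(HCOOH) = 0.005525 mol; n(HCOO-) = 0.003795 mol.
By Henderson-Hasselbalch, pH = pKa + log([A^-]/[HA]) = 3.74 + log(0.003795/0.005525) = 3.74 + (-0.16) = 3.58.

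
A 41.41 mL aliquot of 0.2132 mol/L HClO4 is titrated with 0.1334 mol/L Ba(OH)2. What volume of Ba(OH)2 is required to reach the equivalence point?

n(HClO4) = 0.2132 mol/L x 0.04141 L = 0.008829 mol.
The neutralisation is 2 HClO4 : 1 Ba(OH)2, so n(Ba(OH)2) = 0.008829 x 1/2 = 0.004414 mol.
V(Ba(OH)2) = 0.004414 / 0.1334 = 0.03309 L = 33.1 mL.

33.1 mL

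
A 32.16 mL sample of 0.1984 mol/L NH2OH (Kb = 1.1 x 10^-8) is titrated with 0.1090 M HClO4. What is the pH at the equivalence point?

n(NH2OH) = 0.1984 x 0.03216 = 0.006381 mol; V(HClO4) at equivalence = 0.006381/0.1090 = 0.05854 L.
At equivalence the base is fully converted to NH3OH+; total volume = 0.09070 L, so [NH3OH+] = 0.006381/0.09070 = 0.07035 M.
Ka(NH3OH+) = Kw/Kb = 1.0e-14 / 1.1 x 10^-8 = 9.09e-7.
[H^+] = sqrt(Ka x [NH3OH+]) = sqrt(9.09e-7 x 0.07035) = 0.000253 M.
pH = -log(0.000253) = 3.60.

3.60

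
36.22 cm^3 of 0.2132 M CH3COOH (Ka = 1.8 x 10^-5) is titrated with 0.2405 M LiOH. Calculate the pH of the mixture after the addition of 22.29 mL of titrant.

Initial n(CH3COOH) = 0.2132 x 0.03622 = 0.007722 mol.
n(LiOH) added = 0.2405 x 0.02229 = 0.005361 mol, converting that many moles of CH3COOH to CH3COO-.
Remaining n(CH3COOH) = 0.002361 mol; n(CH3COO-) = 0.005361 mol.
By Henderson-Hasselbalch, pH = pKa + log([A^-]/[HA]) = 4.74 + log(0.005361/0.002361) = 4.74 + (+0.36) = 5.10.

5.10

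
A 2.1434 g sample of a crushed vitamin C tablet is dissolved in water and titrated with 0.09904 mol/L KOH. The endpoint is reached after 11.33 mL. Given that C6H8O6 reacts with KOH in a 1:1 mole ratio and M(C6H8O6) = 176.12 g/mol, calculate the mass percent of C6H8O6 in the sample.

9.22%

n(KOH) = 0.09904 x 0.01133 = 0.001122 mol.
n(C6H8O6) = 0.001122 / 1 = 0.001122 mol.
mass of C6H8O6 = 0.001122 x 176.12 = 0.1976 g.
% purity = 0.1976 / 2.1434 x 100 = 9.22%.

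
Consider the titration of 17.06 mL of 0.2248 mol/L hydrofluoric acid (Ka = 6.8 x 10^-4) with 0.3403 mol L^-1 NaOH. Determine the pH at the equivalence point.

8.15

n(HF) = 0.2248 x 0.01706 = 0.003835 mol; V(NaOH) at equivalence = 0.003835/0.3403 = 0.01127 L.
At equivalence all the acid is converted to F-; total volume = 0.01706 + 0.01127 = 0.02833 L, so [F-] = 0.003835/0.02833 = 0.1354 M.
Kb = Kw/Ka = 1.0e-14 / 6.8 x 10^-4 = 1.47e-11.
[OH^-] = sqrt(Kb x [F-]) = sqrt(1.47e-11 x 0.1354) = 1.41e-6 M.
pOH = 5.85, so pH = 14.00 - 5.85 = 8.15.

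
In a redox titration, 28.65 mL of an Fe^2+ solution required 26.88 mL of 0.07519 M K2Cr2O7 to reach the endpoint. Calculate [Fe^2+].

0.423 M

n(K2Cr2O7) = 0.07519 x 0.02688 = 0.002021 mol.
From the balanced equation, 1 mol K2Cr2O7 reacts with 6 mol Fe^2+, so n(Fe^2+) = 0.002021 x 6/1 = 0.01213 mol.
[Fe^2+] = 0.01213 / 0.02865 L = 0.423 M.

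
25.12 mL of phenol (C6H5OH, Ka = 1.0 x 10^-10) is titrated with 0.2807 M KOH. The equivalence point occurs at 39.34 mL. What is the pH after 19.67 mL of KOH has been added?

10.00

19.67 mL is exactly half the equivalence volume (39.34/2), i.e. the half-equivalence point.
There, n(HA) = n(A^-), so pH = pKa = -log(1.0 x 10^-10) = 10.00.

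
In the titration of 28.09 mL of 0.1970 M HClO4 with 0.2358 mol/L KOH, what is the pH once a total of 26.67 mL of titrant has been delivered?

n(acid) = 0.1970 x 0.02809 = 0.005534 mol; n(KOH) added = 0.2358 x 0.02667 = 0.006289 mol.
Base is in excess by 0.006289 - 0.005534 = 0.0007551 mol in a total volume of 0.05476 L.
[OH^-] = 0.0007551/0.05476 = 0.01379 M, so pOH = 1.86 and pH = 14.00 - 1.86 = 12.14.

12.14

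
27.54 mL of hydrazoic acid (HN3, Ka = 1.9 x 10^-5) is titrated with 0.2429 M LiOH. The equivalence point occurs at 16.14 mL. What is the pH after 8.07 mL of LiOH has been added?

4.72

8.07 mL is exactly half the equivalence volume (16.14/2), i.e. the half-equivalence point.
There, n(HA) = n(A^-), so pH = pKa = -log(1.9 x 10^-5) = 4.72.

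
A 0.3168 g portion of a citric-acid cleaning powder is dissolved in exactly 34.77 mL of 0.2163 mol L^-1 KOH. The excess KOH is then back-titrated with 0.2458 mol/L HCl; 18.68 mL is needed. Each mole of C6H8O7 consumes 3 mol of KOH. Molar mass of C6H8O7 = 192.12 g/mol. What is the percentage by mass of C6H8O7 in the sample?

59.2%

Total n(KOH) added = 0.2163 x 0.03477 = 0.007521 mol.
n(HCl) used = 0.2458 x 0.01868 = 0.004592 mol, which equals the excess n(KOH).
So n(KOH) consumed by the sample = 0.007521 - 0.004592 = 0.002929 mol.
n(C6H8O7) = 0.002929 / 3 = 0.0009764 mol.
mass C6H8O7 = 0.0009764 x 192.12 = 0.1876 g, so %C6H8O7 = 0.1876/0.3168 x 100 = 59.2%.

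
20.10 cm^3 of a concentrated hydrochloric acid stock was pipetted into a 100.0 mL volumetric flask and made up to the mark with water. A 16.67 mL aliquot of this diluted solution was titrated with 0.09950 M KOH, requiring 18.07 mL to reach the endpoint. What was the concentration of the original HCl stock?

0.537 M

n(KOH) = 0.09950 x 0.01807 = 0.001798 mol.
n(HCl) in the aliquot = 0.001798 mol.
[diluted HCl] = 0.001798 / 0.01667 = 0.1079 M.
Dilution factor = 100.0/20.10 = 4.975, so [stock] = 0.1079 x 4.975 = 0.537 M.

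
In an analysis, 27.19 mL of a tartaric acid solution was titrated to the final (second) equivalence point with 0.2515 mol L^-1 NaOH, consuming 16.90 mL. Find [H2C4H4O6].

0.0782 M

n(NaOH) = 0.2515 x 0.01690 = 0.004250 mol.
At the final (second) equivalence point, 2 mol OH^- react per mol H2C4H4O6, so n(H2C4H4O6) = 0.004250 / 2 = 0.002125 mol.
[H2C4H4O6] = 0.002125 / 0.02719 L = 0.0782 M.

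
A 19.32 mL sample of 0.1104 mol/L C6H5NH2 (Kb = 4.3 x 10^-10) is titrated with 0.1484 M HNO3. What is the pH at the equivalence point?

2.92

n(C6H5NH2) = 0.1104 x 0.01932 = 0.002133 mol; V(HNO3) at equivalence = 0.002133/0.1484 = 0.01437 L.
At equivalence the base is fully converted to C6H5NH3+; total volume = 0.03369 L, so [C6H5NH3+] = 0.002133/0.03369 = 0.06331 M.
Ka(C6H5NH3+) = Kw/Kb = 1.0e-14 / 4.3 x 10^-10 = 2.33e-5.
[H^+] = sqrt(Ka x [C6H5NH3+]) = sqrt(2.33e-5 x 0.06331) = 0.00121 M.
pH = -log(0.00121) = 2.92.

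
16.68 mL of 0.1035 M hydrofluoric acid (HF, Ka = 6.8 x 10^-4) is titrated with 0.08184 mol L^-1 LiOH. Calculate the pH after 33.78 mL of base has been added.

n(acid) = 0.1035 x 0.01668 = 0.001726 mol; n(LiOH) added = 0.08184 x 0.03378 = 0.002765 mol.
Base is in excess by 0.002765 - 0.001726 = 0.001038 mol in a total volume of 0.05046 L.
[OH^-] = 0.001038/0.05046 = 0.02057 M, so pOH = 1.69 and pH = 14.00 - 1.69 = 12.31.

12.31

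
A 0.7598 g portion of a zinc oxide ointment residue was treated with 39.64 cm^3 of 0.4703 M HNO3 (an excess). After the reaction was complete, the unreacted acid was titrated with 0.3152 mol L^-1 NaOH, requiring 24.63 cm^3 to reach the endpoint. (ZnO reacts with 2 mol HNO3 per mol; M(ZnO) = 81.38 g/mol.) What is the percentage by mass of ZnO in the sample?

58.3%

Total n(HNO3) added = 0.4703 x 0.03964 = 0.01864 mol.
n(NaOH) used = 0.3152 x 0.02463 = 0.007763 mol, which equals the excess n(HNO3).
So n(HNO3) consumed by the sample = 0.01864 - 0.007763 = 0.01088 mol.
n(ZnO) = 0.01088 / 2 = 0.005440 mol.
mass ZnO = 0.005440 x 81.38 = 0.4427 g, so %ZnO = 0.4427/0.7598 x 100 = 58.3%.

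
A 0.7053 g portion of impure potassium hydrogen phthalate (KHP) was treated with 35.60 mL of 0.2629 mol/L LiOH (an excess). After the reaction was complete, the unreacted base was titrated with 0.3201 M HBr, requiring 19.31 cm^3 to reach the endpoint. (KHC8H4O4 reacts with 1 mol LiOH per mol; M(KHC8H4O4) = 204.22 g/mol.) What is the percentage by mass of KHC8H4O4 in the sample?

92.0%

Total n(LiOH) added = 0.2629 x 0.03560 = 0.009359 mol.
n(HBr) used = 0.3201 x 0.01931 = 0.006181 mol, which equals the excess n(LiOH).
So n(LiOH) consumed by the sample = 0.009359 - 0.006181 = 0.003178 mol.
n(KHC8H4O4) = 0.003178 / 1 = 0.003178 mol.
mass KHC8H4O4 = 0.003178 x 204.22 = 0.6490 g, so %KHC8H4O4 = 0.6490/0.7053 x 100 = 92.0%.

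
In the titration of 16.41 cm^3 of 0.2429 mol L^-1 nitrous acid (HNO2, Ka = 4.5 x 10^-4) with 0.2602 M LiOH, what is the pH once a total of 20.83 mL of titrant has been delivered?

n(acid) = 0.2429 x 0.01641 = 0.003986 mol; n(LiOH) added = 0.2602 x 0.02083 = 0.005420 mol.
Base is in excess by 0.005420 - 0.003986 = 0.001434 mol in a total volume of 0.03724 L.
[OH^-] = 0.001434/0.03724 = 0.03851 M, so pOH = 1.41 and pH = 14.00 - 1.41 = 12.59.

12.59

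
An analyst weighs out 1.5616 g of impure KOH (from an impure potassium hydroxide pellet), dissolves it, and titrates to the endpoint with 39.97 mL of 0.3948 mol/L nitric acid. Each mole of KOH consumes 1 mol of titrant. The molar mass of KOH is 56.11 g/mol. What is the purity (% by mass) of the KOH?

56.7%

n(HNO3) = 0.3948 x 0.03997 = 0.01578 mol.
n(KOH) = 0.01578 / 1 = 0.01578 mol.
mass of KOH = 0.01578 x 56.11 = 0.8854 g.
% purity = 0.8854 / 1.5616 x 100 = 56.7%.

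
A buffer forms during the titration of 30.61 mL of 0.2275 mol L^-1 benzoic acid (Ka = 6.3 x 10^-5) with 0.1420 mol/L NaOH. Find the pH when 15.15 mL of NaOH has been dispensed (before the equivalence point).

Initial n(C6H5COOH) = 0.2275 x 0.03061 = 0.006964 mol.
n(NaOH) added = 0.1420 x 0.01515 = 0.002151 mol, converting that many moles of C6H5COOH to C6H5COO-.
Remaining n(C6H5COOH) = 0.004812 mol; n(C6H5COO-) = 0.002151 mol.
By Henderson-Hasselbalch, pH = pKa + log([A^-]/[HA]) = 4.20 + log(0.002151/0.004812) = 4.20 + (-0.35) = 3.85.

3.85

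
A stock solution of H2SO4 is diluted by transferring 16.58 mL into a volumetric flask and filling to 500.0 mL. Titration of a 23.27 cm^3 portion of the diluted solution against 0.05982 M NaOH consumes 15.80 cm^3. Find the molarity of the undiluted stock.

n(NaOH) = 0.05982 x 0.01580 = 0.0009452 mol.
n(H2SO4) in the aliquot = 0.0009452 x 1/2 = 0.0004726 mol.
[diluted H2SO4] = 0.0004726 / 0.02327 = 0.02031 M.
Dilution factor = 500.0/16.58 = 30.16, so [stock] = 0.02031 x 30.16 = 0.612 M.

0.612 M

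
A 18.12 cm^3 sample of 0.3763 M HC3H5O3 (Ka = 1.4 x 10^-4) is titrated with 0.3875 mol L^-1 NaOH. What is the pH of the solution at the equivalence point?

8.57

n(HC3H5O3) = 0.3763 x 0.01812 = 0.006819 mol; V(NaOH) at equivalence = 0.006819/0.3875 = 0.01760 L.
At equivalence all the acid is converted to C3H5O3-; total volume = 0.01812 + 0.01760 = 0.03572 L, so [C3H5O3-] = 0.006819/0.03572 = 0.1909 M.
Kb = Kw/Ka = 1.0e-14 / 1.4 x 10^-4 = 7.14e-11.
[OH^-] = sqrt(Kb x [C3H5O3-]) = sqrt(7.14e-11 x 0.1909) = 3.69e-6 M.
pOH = 5.43, so pH = 14.00 - 5.43 = 8.57.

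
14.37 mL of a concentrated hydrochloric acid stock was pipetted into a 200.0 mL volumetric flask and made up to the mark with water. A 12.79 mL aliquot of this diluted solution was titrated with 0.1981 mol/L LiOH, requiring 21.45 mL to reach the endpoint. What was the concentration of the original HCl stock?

n(LiOH) = 0.1981 x 0.02145 = 0.004249 mol.
n(HCl) in the aliquot = 0.004249 mol.
[diluted HCl] = 0.004249 / 0.01279 = 0.3322 M.
Dilution factor = 200.0/14.37 = 13.92, so [stock] = 0.3322 x 13.92 = 4.62 M.

4.62 M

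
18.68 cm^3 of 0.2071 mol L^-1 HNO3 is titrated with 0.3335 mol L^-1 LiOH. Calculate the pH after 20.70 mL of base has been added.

n(acid) = 0.2071 x 0.01868 = 0.003869 mol; n(LiOH) added = 0.3335 x 0.02070 = 0.006903 mol.
Base is in excess by 0.006903 - 0.003869 = 0.003035 mol in a total volume of 0.03938 L.
[OH^-] = 0.003035/0.03938 = 0.07707 M, so pOH = 1.11 and pH = 14.00 - 1.11 = 12.89.

12.89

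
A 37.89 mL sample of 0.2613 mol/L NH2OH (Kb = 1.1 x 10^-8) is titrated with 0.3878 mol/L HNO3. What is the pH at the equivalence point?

3.42

n(NH2OH) = 0.2613 x 0.03789 = 0.009901 mol; V(HNO3) at equivalence = 0.009901/0.3878 = 0.02553 L.
At equivalence the base is fully converted to NH3OH+; total volume = 0.06342 L, so [NH3OH+] = 0.009901/0.06342 = 0.1561 M.
Ka(NH3OH+) = Kw/Kb = 1.0e-14 / 1.1 x 10^-8 = 9.09e-7.
[H^+] = sqrt(Ka x [NH3OH+]) = sqrt(9.09e-7 x 0.1561) = 0.000377 M.
pH = -log(0.000377) = 3.42.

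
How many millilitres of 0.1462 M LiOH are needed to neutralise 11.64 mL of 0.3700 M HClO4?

29.5 mL

n(HClO4) = 0.3700 mol/L x 0.01164 L = 0.004307 mol.
At equivalence n(LiOH) = n(HClO4) = 0.004307 mol.
V(LiOH) = 0.004307 / 0.1462 = 0.02946 L = 29.5 mL.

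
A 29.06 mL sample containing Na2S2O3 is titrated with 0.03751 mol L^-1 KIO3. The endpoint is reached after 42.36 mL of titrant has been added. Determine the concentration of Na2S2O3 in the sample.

0.328 M

n(KIO3) = 0.03751 x 0.04236 = 0.001589 mol.
From the balanced equation, 1 mol KIO3 reacts with 6 mol Na2S2O3, so n(Na2S2O3) = 0.001589 x 6/1 = 0.009534 mol.
[Na2S2O3] = 0.009534 / 0.02906 L = 0.328 M.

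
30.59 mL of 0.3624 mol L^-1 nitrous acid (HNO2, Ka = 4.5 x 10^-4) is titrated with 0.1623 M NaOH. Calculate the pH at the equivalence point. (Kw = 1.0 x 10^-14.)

n(HNO2) = 0.3624 x 0.03059 = 0.01109 mol; V(NaOH) at equivalence = 0.01109/0.1623 = 0.06830 L.
At equivalence all the acid is converted to NO2-; total volume = 0.03059 + 0.06830 = 0.09889 L, so [NO2-] = 0.01109/0.09889 = 0.1121 M.
Kb = Kw/Ka = 1.0e-14 / 4.5 x 10^-4 = 2.22e-11.
[OH^-] = sqrt(Kb x [NO2-]) = sqrt(2.22e-11 x 0.1121) = 1.58e-6 M.
pOH = 5.80, so pH = 14.00 - 5.80 = 8.20.

8.20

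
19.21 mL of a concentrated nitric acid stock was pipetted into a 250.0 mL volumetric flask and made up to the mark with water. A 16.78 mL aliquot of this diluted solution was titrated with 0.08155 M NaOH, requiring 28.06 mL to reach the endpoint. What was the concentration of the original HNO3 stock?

n(NaOH) = 0.08155 x 0.02806 = 0.002288 mol.
n(HNO3) in the aliquot = 0.002288 mol.
[diluted HNO3] = 0.002288 / 0.01678 = 0.1364 M.
Dilution factor = 250.0/19.21 = 13.01, so [stock] = 0.1364 x 13.01 = 1.77 M.

1.77 M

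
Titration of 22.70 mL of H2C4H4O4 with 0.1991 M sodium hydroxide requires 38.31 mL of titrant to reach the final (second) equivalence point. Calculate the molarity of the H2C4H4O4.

n(NaOH) = 0.1991 x 0.03831 = 0.007628 mol.
At the final (second) equivalence point, 2 mol OH^- react per mol H2C4H4O4, so n(H2C4H4O4) = 0.007628 / 2 = 0.003814 mol.
[H2C4H4O4] = 0.003814 / 0.02270 L = 0.168 M.

0.168 M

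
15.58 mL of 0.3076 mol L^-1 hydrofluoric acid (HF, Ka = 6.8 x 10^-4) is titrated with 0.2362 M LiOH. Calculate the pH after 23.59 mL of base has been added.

n(acid) = 0.3076 x 0.01558 = 0.004792 mol; n(LiOH) added = 0.2362 x 0.02359 = 0.005572 mol.
Base is in excess by 0.005572 - 0.004792 = 0.0007795 mol in a total volume of 0.03917 L.
[OH^-] = 0.0007795/0.03917 = 0.01990 M, so pOH = 1.70 and pH = 14.00 - 1.70 = 12.30.

12.30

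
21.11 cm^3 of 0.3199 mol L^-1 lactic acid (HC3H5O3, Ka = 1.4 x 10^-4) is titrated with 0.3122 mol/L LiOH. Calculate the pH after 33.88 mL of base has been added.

12.84

n(acid) = 0.3199 x 0.02111 = 0.006753 mol; n(LiOH) added = 0.3122 x 0.03388 = 0.01058 mol.
Base is in excess by 0.01058 - 0.006753 = 0.003824 mol in a total volume of 0.05499 L.
[OH^-] = 0.003824/0.05499 = 0.06954 M, so pOH = 1.16 and pH = 14.00 - 1.16 = 12.84.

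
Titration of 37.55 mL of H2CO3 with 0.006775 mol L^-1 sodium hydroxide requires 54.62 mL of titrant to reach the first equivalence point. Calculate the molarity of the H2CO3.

0.00985 M

n(NaOH) = 0.006775 x 0.05462 = 0.0003701 mol.
At the first equivalence point, 1 mol OH^- react per mol H2CO3, so n(H2CO3) = 0.0003701 / 1 = 0.0003701 mol.
[H2CO3] = 0.0003701 / 0.03755 L = 0.00985 M.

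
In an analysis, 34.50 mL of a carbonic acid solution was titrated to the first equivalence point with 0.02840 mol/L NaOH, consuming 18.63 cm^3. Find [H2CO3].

n(NaOH) = 0.02840 x 0.01863 = 0.0005291 mol.
At the first equivalence point, 1 mol OH^- react per mol H2CO3, so n(H2CO3) = 0.0005291 / 1 = 0.0005291 mol.
[H2CO3] = 0.0005291 / 0.03450 L = 0.0153 M.

0.0153 M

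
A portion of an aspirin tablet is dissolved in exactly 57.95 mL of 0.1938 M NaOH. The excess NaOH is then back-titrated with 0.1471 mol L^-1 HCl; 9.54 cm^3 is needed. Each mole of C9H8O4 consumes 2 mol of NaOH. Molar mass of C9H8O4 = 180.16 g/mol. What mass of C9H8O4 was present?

0.885 g

Total n(NaOH) added = 0.1938 x 0.05795 = 0.01123 mol.
n(HCl) used = 0.1471 x 0.009540 = 0.001403 mol, which equals the excess n(NaOH).
So n(NaOH) consumed by the sample = 0.01123 - 0.001403 = 0.009827 mol.
n(C9H8O4) = 0.009827 / 2 = 0.004914 mol.
mass = 0.004914 mol x 180.16 g/mol = 0.885 g.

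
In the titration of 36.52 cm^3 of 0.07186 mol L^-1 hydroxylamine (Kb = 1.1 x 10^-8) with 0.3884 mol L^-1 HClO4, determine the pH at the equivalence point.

3.63

n(NH2OH) = 0.07186 x 0.03652 = 0.002624 mol; V(HClO4) at equivalence = 0.002624/0.3884 = 0.006757 L.
At equivalence the base is fully converted to NH3OH+; total volume = 0.04328 L, so [NH3OH+] = 0.002624/0.04328 = 0.06064 M.
Ka(NH3OH+) = Kw/Kb = 1.0e-14 / 1.1 x 10^-8 = 9.09e-7.
[H^+] = sqrt(Ka x [NH3OH+]) = sqrt(9.09e-7 x 0.06064) = 0.000235 M.
pH = -log(0.000235) = 3.63.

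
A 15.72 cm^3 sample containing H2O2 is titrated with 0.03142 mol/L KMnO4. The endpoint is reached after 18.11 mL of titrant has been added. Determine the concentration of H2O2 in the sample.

n(KMnO4) = 0.03142 x 0.01811 = 0.0005690 mol.
From the balanced equation, 2 mol KMnO4 reacts with 5 mol H2O2, so n(H2O2) = 0.0005690 x 5/2 = 0.001423 mol.
[H2O2] = 0.001423 / 0.01572 L = 0.0905 M.

0.0905 M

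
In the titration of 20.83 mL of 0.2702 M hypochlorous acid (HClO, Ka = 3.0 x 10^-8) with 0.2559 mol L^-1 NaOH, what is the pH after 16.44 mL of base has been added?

7.99

Initial n(HClO) = 0.2702 x 0.02083 = 0.005628 mol.
n(NaOH) added = 0.2559 x 0.01644 = 0.004207 mol, converting that many moles of HClO to ClO-.
Remaining n(HClO) = 0.001421 mol; n(ClO-) = 0.004207 mol.
By Henderson-Hasselbalch, pH = pKa + log([A^-]/[HA]) = 7.52 + log(0.004207/0.001421) = 7.52 + (+0.47) = 7.99.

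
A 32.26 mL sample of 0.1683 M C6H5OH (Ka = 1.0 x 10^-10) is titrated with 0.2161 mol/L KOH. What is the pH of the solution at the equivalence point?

11.49

n(C6H5OH) = 0.1683 x 0.03226 = 0.005429 mol; V(KOH) at equivalence = 0.005429/0.2161 = 0.02512 L.
At equivalence all the acid is converted to C6H5O-; total volume = 0.03226 + 0.02512 = 0.05738 L, so [C6H5O-] = 0.005429/0.05738 = 0.09461 M.
Kb = Kw/Ka = 1.0e-14 / 1.0 x 10^-10 = 0.000100.
[OH^-] = sqrt(Kb x [C6H5O-]) = sqrt(0.000100 x 0.09461) = 0.00308 M.
pOH = 2.51, so pH = 14.00 - 2.51 = 11.49.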